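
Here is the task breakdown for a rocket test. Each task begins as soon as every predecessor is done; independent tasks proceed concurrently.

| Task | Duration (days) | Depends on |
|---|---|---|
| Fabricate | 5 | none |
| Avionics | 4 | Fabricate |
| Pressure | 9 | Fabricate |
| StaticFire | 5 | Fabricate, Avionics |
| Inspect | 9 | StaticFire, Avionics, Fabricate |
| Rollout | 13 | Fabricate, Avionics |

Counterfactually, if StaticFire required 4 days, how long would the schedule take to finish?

22

The binding path is Fabricate→Avionics→StaticFire→Inspect = 5+4+5+9 = 23; finish at 23 days.
StaticFire is on the critical path; changing it to 4 makes that path 22 days.
The critical path is still Fabricate→Avionics→StaticFire→Inspect; finish is now 22 days.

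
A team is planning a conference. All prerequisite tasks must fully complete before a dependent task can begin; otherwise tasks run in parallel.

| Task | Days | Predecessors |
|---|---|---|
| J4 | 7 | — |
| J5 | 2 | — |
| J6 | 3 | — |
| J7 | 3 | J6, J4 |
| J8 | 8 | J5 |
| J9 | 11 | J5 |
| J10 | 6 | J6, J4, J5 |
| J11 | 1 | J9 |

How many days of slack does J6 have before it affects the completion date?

5

The longest chain is J5→J9→J11 = 2+11+1 = 14; overall finish 14 days.
J6 finishes as early as 3 and must finish by 8.
Slack of J6 = 5 − 0 = 5 days.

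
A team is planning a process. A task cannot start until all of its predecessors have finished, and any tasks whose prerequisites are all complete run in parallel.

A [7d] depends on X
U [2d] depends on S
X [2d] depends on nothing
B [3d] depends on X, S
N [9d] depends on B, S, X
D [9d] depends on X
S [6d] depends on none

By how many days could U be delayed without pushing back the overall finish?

The longest chain is S→B→N = 6+3+9 = 18; overall finish 18 days.
Longest path through U: 8 days (earliest finish 8, latest finish 18).
Float = 18 − 8 = 10.

10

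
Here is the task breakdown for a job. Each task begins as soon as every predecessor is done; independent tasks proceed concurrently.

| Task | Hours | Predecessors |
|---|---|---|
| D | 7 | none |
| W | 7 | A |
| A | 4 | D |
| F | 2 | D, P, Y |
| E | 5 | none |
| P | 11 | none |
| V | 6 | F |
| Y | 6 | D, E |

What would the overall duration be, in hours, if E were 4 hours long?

Actual critical path: D→Y→F→V = 7+6+2+6 = 21 ⇒ 21 hours.
E is off the critical path — its longest chain is 19 hours, giving 2 of slack.
The critical path is still D→Y→F→V; finish is now 21 hours.

21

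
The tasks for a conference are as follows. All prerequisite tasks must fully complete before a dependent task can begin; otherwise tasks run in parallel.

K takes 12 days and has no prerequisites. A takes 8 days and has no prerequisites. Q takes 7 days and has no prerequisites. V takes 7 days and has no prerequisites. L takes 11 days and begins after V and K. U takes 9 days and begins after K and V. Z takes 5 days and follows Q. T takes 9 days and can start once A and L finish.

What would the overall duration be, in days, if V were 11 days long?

Critical path before the change: K→L→T = 12+11+9 = 32 giving 32 days.
V is off the critical path — its longest chain is 27 days, giving 5 of slack.
The critical path is still K→L→T; finish is now 32 days.

32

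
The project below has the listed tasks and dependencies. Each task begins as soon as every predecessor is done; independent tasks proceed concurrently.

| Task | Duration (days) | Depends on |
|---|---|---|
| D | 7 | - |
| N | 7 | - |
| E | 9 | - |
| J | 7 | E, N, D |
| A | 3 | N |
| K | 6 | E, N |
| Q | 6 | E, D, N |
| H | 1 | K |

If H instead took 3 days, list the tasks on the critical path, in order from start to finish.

E, K, H

Critical path before the change: E→K→H = 9+6+1 = 16 giving 16 days.
H is on the critical path; changing it to 3 makes that path 18 days.
No other chain overtakes it, so the finish is 18 days.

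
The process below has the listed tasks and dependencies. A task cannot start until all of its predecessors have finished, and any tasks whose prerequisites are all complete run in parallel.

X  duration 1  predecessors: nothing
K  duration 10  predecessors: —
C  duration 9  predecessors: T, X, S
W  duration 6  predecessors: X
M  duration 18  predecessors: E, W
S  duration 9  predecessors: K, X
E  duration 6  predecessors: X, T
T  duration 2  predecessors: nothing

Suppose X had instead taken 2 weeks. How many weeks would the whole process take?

28

Actual critical path: K→S→C = 10+9+9 = 28 ⇒ 28 weeks.
X is off the critical path — its longest chain is 25 weeks, giving 3 of slack.
The critical path is still K→S→C; finish is now 28 weeks.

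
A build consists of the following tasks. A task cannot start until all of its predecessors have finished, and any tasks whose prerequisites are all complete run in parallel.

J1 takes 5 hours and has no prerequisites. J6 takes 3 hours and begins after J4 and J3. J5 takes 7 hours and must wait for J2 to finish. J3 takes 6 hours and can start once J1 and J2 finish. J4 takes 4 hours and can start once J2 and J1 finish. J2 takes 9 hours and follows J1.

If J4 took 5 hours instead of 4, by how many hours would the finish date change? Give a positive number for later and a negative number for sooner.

The binding path is J1→J2→J3→J6 = 5+9+6+3 = 23; finish at 23 hours.
J4 has 2 hours of float (longest path through it is 21).
That remains the longest chain; total 23 hours.
Change in finish: 23 − 23 = +0 hours.

0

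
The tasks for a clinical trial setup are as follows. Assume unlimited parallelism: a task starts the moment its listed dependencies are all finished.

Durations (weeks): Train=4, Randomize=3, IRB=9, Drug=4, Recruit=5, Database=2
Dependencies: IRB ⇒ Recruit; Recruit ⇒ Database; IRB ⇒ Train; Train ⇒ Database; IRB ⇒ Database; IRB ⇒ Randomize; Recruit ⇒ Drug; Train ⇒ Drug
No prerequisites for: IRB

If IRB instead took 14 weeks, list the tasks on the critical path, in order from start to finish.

IRB, Recruit, Drug

Critical path before the change: IRB→Recruit→Drug = 9+5+4 = 18 giving 18 weeks.
Since IRB is critical, the +5 change carries straight to that chain (now 23 weeks).
No other chain overtakes it, so the finish is 23 weeks.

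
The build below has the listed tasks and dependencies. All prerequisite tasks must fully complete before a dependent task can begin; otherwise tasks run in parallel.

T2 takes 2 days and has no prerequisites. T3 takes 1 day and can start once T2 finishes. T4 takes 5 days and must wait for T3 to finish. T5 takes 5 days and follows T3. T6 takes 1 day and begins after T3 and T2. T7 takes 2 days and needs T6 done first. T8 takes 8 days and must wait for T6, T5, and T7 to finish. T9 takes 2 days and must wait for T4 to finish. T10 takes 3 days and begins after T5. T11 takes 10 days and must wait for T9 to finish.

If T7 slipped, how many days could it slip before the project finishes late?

Critical path: T2→T3→T4→T9→T11 = 2+1+5+2+10 = 20, so the finish is 20 days.
Longest path through T7: 14 days (earliest finish 6, latest finish 12).
So T7 can slip 12 − 6 = 6 days.

6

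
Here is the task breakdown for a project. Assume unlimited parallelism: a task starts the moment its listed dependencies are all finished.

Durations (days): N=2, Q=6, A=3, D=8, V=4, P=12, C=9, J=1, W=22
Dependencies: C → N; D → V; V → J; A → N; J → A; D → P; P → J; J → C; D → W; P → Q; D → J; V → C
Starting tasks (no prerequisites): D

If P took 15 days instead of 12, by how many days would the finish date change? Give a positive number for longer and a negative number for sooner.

Critical path before the change: D→P→J→C→N = 8+12+1+9+2 = 32 giving 32 days.
P is on the critical path; changing it to 15 makes that path 35 days.
No other chain overtakes it, so the finish is 35 days.
Change in finish: 35 − 32 = +3 days.

3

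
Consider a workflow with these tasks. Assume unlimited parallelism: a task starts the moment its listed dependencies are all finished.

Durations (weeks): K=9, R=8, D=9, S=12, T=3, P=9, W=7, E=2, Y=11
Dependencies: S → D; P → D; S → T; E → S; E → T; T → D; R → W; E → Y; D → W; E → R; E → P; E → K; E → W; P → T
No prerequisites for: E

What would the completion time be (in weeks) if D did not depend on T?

30

Original critical path: E→S→T→D→W = 2+12+3+9+7 = 33 ⇒ 33 weeks.
Without T→D, D's earliest start moves from 17 to 14.
After: E→S→D→W = 2+12+9+7 = 30 → 30 weeks.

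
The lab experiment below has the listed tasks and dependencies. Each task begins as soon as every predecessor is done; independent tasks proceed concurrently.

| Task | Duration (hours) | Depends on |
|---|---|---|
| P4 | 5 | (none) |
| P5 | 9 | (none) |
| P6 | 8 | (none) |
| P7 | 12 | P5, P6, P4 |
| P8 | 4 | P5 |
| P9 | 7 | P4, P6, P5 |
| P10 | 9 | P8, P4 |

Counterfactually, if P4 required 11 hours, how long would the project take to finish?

Critical path before the change: P5→P8→P10 = 9+4+9 = 22 giving 22 hours.
P4 has 5 hours of float (longest path through it is 17).
New critical path: P4→P7 = 11+12 = 23 ⇒ 23 hours.

23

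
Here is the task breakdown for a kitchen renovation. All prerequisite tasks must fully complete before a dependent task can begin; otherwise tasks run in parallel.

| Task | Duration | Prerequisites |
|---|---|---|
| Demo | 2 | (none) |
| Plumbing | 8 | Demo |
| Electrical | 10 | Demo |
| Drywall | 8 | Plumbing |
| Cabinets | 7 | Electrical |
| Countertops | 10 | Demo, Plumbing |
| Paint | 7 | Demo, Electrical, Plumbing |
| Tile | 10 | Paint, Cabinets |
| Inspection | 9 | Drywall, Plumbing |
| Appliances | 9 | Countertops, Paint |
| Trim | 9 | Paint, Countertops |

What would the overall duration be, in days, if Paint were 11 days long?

As given, the longest chain is Demo→Electrical→Paint→Tile = 2+10+7+10 = 29, so the finish is 29 days.
Paint is on the critical path; changing it to 11 makes that path 33 days.
That remains the longest chain; total 33 days.

33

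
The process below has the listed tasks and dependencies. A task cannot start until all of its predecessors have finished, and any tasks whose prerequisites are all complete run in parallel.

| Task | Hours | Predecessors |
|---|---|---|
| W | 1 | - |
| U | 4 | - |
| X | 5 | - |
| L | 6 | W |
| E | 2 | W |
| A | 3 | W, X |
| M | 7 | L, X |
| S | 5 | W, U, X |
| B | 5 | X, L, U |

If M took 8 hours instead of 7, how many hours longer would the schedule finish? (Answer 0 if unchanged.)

1

As given, the longest chain is W→L→M = 1+6+7 = 14, so the finish is 14 hours.
M lies on that path, so at 8 hours the path becomes 15 hours.
The critical path is still W→L→M; finish is now 15 hours.
Change in finish: 15 − 14 = +1 hours.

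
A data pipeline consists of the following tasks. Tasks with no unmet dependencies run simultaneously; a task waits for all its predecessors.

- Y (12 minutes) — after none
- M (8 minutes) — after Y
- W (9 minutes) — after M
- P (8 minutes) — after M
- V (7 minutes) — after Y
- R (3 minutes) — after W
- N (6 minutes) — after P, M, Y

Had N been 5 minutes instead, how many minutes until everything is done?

33

Baseline: Y→M→P→N = 12+8+8+6 = 34 → 34 minutes.
Since N is critical, the -1 change carries straight to that chain (now 33 minutes).
The critical path is still Y→M→P→N; finish is now 33 minutes.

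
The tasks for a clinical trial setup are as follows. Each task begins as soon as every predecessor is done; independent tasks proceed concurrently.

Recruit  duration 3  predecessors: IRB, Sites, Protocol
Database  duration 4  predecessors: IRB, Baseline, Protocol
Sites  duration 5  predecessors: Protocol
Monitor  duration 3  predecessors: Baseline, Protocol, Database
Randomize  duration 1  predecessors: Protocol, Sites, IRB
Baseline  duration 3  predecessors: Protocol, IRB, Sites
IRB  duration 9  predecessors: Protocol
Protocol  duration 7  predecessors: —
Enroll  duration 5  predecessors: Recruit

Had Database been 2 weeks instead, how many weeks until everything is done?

The binding path is Protocol→IRB→Baseline→Database→Monitor = 7+9+3+4+3 = 26; finish at 26 weeks.
Database lies on that path, so at 2 weeks the path becomes 24 weeks.
New critical path: Protocol→IRB→Recruit→Enroll = 7+9+3+5 = 24 ⇒ 24 weeks.

24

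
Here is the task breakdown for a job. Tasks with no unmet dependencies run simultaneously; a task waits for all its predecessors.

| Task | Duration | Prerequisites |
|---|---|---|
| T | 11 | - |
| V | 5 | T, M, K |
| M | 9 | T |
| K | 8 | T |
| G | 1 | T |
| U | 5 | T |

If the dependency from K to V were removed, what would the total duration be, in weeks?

With the dependency in place, T→M→V = 11+9+5 = 25 sets the finish at 25 weeks.
Dropping K→V doesn't change V's earliest start (20); another predecessor still binds.
New critical path: T→M→V = 11+9+5 = 25 ⇒ 25 weeks.

25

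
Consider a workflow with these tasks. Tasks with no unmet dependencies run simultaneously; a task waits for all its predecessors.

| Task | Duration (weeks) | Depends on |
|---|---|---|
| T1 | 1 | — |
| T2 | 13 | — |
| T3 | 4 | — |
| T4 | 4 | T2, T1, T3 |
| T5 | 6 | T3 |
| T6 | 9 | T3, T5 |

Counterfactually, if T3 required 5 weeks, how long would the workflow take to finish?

20

The binding path is T3→T5→T6 = 4+6+9 = 19; finish at 19 weeks.
T3 lies on that path, so at 5 weeks the path becomes 20 weeks.
The critical path is still T3→T5→T6; finish is now 20 weeks.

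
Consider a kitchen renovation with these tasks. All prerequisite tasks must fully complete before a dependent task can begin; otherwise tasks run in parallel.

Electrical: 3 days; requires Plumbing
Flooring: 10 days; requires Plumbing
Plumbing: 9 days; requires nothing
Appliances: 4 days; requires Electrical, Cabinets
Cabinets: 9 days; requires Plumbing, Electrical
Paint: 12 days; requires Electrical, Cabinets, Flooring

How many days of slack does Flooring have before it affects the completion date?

2

Critical path: Plumbing→Electrical→Cabinets→Paint = 9+3+9+12 = 33, so the finish is 33 days.
Longest path through Flooring: 31 days (earliest finish 19, latest finish 21).
So Flooring can slip 21 − 19 = 2 days.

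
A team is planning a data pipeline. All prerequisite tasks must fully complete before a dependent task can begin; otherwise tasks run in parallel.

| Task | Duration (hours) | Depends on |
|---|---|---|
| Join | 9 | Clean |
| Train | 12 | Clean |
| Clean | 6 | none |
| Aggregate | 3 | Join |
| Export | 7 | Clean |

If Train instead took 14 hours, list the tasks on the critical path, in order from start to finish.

Actual critical path: Clean→Train = 6+12 = 18 ⇒ 18 hours.
Train is on the critical path; changing it to 14 makes that path 20 hours.
The critical path is still Clean→Train; finish is now 20 hours.

Clean, Train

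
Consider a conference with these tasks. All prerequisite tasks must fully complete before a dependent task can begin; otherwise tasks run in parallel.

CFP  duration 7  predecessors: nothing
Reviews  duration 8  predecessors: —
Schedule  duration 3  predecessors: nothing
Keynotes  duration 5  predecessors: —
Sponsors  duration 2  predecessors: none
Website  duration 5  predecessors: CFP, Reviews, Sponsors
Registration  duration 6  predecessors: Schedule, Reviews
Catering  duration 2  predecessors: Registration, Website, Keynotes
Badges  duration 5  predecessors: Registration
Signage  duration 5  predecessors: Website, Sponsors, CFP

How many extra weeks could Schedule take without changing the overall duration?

Critical path: Reviews→Registration→Badges = 8+6+5 = 19, so the finish is 19 weeks.
Schedule finishes as early as 3 and must finish by 8.
So Schedule can slip 8 − 3 = 5 weeks.

5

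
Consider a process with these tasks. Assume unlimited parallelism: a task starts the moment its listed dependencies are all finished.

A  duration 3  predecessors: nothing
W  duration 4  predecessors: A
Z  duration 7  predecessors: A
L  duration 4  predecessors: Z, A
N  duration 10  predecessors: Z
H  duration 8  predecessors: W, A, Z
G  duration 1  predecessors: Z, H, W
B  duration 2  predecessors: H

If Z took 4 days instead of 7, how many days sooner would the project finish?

3

Baseline: A→Z→N = 3+7+10 = 20 → 20 days.
Z is on the critical path; changing it to 4 makes that path 17 days.
Now A→W→H→B = 3+4+8+2 = 17 is longest, so the finish becomes 17 days.
Change in finish: 17 − 20 = -3 days.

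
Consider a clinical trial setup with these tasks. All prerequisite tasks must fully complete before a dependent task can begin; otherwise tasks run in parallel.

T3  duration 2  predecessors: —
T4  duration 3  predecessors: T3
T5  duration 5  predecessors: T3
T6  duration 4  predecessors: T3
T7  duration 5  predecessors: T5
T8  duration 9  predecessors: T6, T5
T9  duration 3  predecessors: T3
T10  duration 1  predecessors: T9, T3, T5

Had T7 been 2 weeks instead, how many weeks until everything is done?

16

As given, the longest chain is T3→T5→T8 = 2+5+9 = 16, so the finish is 16 weeks.
T7 is off the critical path — its longest chain is 12 weeks, giving 4 of slack.
That remains the longest chain; total 16 weeks.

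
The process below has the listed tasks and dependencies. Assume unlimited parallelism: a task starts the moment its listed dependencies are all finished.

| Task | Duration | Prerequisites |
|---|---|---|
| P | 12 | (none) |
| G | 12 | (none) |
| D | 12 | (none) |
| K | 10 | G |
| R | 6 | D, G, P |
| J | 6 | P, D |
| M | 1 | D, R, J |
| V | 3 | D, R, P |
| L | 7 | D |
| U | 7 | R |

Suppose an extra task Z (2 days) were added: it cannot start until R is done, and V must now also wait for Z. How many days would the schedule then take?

25

Originally the schedule takes 25 days.
With Z inserted, V now waits for max(D, R, P, Z).
New critical path: P→R→U = 12+6+7 = 25 ⇒ 25 days.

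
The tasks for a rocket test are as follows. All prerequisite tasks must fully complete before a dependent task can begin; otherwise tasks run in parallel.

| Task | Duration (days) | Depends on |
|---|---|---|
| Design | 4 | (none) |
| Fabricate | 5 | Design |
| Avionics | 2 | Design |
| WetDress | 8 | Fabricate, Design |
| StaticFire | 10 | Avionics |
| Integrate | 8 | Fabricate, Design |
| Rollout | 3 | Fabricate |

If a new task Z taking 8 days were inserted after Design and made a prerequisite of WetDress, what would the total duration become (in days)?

Originally the schedule takes 17 days.
With Z inserted, WetDress now waits for max(Fabricate, Design, Z).
New critical path: Design→Z→WetDress = 4+8+8 = 20 ⇒ 20 days.

20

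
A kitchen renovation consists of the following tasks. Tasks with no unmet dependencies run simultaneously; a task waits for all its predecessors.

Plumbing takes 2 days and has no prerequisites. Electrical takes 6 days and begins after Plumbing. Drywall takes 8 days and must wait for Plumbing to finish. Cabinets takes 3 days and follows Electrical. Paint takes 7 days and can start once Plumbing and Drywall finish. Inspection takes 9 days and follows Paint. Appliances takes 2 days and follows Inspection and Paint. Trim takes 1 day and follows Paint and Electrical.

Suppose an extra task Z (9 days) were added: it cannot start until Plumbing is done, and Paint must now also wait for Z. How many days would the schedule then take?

29

Originally the schedule takes 28 days.
With Z inserted, Paint now waits for max(Plumbing, Drywall, Z).
New critical path: Plumbing→Z→Paint→Inspection→Appliances = 2+9+7+9+2 = 29 ⇒ 29 days.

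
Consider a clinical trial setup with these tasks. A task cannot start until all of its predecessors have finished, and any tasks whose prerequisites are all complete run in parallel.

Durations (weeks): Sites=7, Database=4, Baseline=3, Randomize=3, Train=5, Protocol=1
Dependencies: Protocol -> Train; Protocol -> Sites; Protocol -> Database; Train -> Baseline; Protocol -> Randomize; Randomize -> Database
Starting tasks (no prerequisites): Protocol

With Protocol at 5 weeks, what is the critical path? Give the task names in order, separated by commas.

Actual critical path: Protocol→Train→Baseline = 1+5+3 = 9 ⇒ 9 weeks.
Protocol is on the critical path; changing it to 5 makes that path 13 weeks.
The critical path is still Protocol→Train→Baseline; finish is now 13 weeks.

Protocol, Train, Baseline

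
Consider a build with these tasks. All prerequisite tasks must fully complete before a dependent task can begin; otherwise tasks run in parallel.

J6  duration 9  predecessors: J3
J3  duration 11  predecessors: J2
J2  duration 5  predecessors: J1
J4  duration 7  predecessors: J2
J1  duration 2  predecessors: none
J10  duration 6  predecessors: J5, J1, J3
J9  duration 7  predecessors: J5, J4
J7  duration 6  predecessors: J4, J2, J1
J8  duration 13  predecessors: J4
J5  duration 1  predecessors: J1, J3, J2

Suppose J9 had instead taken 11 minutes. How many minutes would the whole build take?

Critical path before the change: J1→J2→J3→J6 = 2+5+11+9 = 27 giving 27 minutes.
The longest path through J9 is only 26 minutes, so J9 has float 1.
New critical path: J1→J2→J3→J5→J9 = 2+5+11+1+11 = 30 ⇒ 30 minutes.

30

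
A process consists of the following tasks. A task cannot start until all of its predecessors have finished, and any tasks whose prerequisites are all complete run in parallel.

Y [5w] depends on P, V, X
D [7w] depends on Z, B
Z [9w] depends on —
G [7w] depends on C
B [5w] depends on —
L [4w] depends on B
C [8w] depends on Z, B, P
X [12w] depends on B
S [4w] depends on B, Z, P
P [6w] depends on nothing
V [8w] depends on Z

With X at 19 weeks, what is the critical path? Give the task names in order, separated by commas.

B, X, Y

The binding path is Z→C→G = 9+8+7 = 24; finish at 24 weeks.
X has 2 weeks of float (longest path through it is 22).
The binding chain switches to B→X→Y = 5+19+5 = 29; finish 29 weeks.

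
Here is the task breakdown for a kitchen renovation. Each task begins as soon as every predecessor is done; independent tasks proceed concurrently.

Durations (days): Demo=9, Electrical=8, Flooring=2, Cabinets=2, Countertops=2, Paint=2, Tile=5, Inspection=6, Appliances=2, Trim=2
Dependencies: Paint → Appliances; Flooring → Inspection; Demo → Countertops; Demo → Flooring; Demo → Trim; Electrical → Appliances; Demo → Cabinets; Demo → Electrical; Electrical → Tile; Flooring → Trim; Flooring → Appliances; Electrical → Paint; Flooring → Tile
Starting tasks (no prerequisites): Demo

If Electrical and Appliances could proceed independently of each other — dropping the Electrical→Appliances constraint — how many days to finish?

With the dependency in place, Demo→Electrical→Tile = 9+8+5 = 22 sets the finish at 22 days.
Dropping Electrical→Appliances doesn't change Appliances's earliest start (19); another predecessor still binds.
After: Demo→Electrical→Tile = 9+8+5 = 22 → 22 days.

22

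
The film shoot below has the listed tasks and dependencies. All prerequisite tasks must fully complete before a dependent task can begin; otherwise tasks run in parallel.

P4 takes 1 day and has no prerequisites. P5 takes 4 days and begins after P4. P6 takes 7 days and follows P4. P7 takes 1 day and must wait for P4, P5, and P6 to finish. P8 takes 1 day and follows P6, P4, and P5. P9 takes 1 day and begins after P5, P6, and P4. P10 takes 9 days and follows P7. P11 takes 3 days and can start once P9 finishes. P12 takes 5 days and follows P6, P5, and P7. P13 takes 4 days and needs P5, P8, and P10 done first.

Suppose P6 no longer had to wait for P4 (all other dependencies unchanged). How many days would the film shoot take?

Before: longest chain P4→P6→P7→P10→P13 = 1+7+1+9+4 = 22, finish 22.
Without P4→P6, P6's earliest start moves from 1 to 0.
After: P6→P7→P10→P13 = 7+1+9+4 = 21 → 21 days.

21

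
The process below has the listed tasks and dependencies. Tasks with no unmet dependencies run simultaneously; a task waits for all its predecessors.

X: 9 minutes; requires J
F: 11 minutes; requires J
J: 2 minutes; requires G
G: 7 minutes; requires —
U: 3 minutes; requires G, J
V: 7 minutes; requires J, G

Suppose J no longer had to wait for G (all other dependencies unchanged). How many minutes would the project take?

Before: longest chain G→J→F = 7+2+11 = 20, finish 20.
Without G→J, J's earliest start moves from 7 to 0.
After: G→V = 7+7 = 14 → 14 minutes.

14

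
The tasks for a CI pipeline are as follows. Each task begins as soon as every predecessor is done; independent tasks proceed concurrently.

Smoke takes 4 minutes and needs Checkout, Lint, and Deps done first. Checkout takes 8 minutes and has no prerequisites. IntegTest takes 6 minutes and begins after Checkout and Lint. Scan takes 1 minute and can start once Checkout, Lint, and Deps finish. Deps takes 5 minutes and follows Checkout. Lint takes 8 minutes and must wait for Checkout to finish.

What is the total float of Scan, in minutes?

Critical path: Checkout→Lint→IntegTest = 8+8+6 = 22, so the finish is 22 minutes.
Scan finishes as early as 17 and must finish by 22.
Float = 22 − 17 = 5.

5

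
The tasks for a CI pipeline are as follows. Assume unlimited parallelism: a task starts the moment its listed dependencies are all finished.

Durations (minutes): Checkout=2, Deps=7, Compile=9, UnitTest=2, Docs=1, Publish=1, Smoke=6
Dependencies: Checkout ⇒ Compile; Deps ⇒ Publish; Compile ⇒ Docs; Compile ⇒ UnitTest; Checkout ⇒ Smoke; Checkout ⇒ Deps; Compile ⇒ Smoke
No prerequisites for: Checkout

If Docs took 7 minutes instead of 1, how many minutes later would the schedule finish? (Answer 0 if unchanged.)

Critical path before the change: Checkout→Compile→Smoke = 2+9+6 = 17 giving 17 minutes.
The longest path through Docs is only 12 minutes, so Docs has float 5.
The binding chain switches to Checkout→Compile→Docs = 2+9+7 = 18; finish 18 minutes.
Change in finish: 18 − 17 = +1 minutes.

1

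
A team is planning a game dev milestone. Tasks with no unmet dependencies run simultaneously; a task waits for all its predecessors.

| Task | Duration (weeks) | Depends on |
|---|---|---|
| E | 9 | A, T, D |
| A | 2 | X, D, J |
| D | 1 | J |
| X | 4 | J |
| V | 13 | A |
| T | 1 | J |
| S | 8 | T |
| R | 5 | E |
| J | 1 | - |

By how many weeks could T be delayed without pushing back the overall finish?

J→X→A→E→R = 1+4+2+9+5 = 21 sets the makespan at 21 weeks.
T finishes as early as 2 and must finish by 7.
So T can slip 7 − 2 = 5 weeks.

5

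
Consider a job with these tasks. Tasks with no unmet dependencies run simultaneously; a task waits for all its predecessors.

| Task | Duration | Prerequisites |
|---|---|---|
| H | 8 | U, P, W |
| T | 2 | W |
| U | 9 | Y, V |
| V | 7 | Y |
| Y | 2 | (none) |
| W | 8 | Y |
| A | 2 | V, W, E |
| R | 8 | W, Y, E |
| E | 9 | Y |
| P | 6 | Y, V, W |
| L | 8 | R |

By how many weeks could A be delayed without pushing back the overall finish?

The longest chain is Y→E→R→L = 2+9+8+8 = 27; overall finish 27 weeks.
A finishes as early as 13 and must finish by 27.
So A can slip 27 − 13 = 14 weeks.

14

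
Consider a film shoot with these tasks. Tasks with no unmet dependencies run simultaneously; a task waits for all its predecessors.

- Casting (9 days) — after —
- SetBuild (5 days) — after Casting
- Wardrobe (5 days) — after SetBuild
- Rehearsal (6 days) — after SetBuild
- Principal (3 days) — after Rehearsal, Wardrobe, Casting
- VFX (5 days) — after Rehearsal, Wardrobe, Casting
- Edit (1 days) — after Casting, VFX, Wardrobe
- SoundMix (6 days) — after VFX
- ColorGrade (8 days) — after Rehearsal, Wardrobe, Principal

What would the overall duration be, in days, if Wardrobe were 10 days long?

35

The binding path is Casting→SetBuild→Rehearsal→Principal→ColorGrade = 9+5+6+3+8 = 31; finish at 31 days.
Wardrobe has 1 day of float (longest path through it is 30).
New critical path: Casting→SetBuild→Wardrobe→Principal→ColorGrade = 9+5+10+3+8 = 35 ⇒ 35 days.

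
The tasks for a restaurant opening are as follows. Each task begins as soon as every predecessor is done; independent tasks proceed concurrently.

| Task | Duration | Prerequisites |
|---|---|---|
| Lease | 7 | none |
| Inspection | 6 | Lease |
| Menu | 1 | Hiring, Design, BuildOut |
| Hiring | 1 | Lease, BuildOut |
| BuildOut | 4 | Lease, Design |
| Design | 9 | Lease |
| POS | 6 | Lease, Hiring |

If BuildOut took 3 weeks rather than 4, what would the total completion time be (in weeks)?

The binding path is Lease→Design→BuildOut→Hiring→POS = 7+9+4+1+6 = 27; finish at 27 weeks.
BuildOut lies on that path, so at 3 weeks the path becomes 26 weeks.
The critical path is still Lease→Design→BuildOut→Hiring→POS; finish is now 26 weeks.

26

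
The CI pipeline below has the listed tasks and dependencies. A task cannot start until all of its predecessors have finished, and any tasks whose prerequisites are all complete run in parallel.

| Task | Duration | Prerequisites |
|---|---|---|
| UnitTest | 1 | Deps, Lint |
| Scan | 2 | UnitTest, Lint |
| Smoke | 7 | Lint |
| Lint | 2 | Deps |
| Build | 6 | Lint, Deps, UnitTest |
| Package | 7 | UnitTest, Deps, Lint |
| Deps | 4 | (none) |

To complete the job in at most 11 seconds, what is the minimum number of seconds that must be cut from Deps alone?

Current finish: 14 seconds; target: 11.
Deps is on every critical path, so each second cut from Deps cuts the finish by one (this holds down to a finish of 11).
Need 14 − 11 = 3 seconds off Deps → Deps becomes 1 second, finish becomes 11.

3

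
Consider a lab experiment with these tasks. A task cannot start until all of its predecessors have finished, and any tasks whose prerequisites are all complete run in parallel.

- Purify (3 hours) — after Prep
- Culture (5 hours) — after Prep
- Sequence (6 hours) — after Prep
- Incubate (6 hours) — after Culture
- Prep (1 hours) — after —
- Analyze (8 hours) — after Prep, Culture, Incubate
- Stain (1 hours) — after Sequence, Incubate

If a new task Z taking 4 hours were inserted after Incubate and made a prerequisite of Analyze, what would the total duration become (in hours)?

Originally the schedule takes 20 hours.
With Z inserted, Analyze now waits for max(Prep, Culture, Incubate, Z).
New critical path: Prep→Culture→Incubate→Z→Analyze = 1+5+6+4+8 = 24 ⇒ 24 hours.

24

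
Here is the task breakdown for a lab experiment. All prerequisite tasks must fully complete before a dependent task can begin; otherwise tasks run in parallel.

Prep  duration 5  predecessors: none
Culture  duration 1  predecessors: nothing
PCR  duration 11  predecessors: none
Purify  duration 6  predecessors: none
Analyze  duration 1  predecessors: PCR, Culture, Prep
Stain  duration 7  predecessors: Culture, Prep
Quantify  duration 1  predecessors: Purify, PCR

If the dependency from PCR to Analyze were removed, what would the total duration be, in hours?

With the dependency in place, Prep→Stain = 5+7 = 12 sets the finish at 12 hours.
Without PCR→Analyze, Analyze's earliest start moves from 11 to 5.
After: Prep→Stain = 5+7 = 12 → 12 hours.

12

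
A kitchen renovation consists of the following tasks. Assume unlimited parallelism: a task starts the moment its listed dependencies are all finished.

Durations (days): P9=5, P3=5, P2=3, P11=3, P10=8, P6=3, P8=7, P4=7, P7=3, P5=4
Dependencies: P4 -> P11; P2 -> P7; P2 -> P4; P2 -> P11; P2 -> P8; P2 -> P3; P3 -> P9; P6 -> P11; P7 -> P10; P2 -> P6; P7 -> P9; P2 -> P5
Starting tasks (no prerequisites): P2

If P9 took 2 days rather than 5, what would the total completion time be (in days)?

14

The binding path is P2→P7→P10 = 3+3+8 = 14; finish at 14 days.
P9 is off the critical path — its longest chain is 13 days, giving 1 of slack.
No other chain overtakes it, so the finish is 14 days.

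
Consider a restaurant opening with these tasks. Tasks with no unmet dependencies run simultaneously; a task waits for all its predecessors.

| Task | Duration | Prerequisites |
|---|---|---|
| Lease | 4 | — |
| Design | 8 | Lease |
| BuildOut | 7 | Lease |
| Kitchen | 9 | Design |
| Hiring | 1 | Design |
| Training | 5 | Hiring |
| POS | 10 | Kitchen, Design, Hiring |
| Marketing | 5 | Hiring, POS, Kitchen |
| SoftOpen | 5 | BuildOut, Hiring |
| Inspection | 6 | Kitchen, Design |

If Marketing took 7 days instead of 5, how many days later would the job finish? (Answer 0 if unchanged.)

2

Actual critical path: Lease→Design→Kitchen→POS→Marketing = 4+8+9+10+5 = 36 ⇒ 36 days.
Marketing lies on that path, so at 7 days the path becomes 38 days.
The critical path is still Lease→Design→Kitchen→POS→Marketing; finish is now 38 days.
Change in finish: 38 − 36 = +2 days.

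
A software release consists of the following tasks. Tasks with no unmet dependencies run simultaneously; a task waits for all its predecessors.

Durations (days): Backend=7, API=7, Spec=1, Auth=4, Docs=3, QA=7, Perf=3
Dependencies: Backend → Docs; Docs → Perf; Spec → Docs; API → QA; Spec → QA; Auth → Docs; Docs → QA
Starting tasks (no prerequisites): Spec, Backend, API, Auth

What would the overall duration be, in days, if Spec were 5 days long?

17

Baseline: Backend→Docs→QA = 7+3+7 = 17 → 17 days.
The longest path through Spec is only 11 days, so Spec has float 6.
The critical path is still Backend→Docs→QA; finish is now 17 days.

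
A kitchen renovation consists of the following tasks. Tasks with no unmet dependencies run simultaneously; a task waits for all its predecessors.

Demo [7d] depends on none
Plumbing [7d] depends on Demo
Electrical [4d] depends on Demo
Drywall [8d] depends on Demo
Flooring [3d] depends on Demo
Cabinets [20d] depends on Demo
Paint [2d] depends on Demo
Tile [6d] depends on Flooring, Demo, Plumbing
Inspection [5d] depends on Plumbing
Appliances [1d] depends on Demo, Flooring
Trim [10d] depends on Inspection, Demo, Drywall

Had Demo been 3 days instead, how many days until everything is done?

Baseline: Demo→Plumbing→Inspection→Trim = 7+7+5+10 = 29 → 29 days.
Since Demo is critical, the -4 change carries straight to that chain (now 25 days).
No other chain overtakes it, so the finish is 25 days.

25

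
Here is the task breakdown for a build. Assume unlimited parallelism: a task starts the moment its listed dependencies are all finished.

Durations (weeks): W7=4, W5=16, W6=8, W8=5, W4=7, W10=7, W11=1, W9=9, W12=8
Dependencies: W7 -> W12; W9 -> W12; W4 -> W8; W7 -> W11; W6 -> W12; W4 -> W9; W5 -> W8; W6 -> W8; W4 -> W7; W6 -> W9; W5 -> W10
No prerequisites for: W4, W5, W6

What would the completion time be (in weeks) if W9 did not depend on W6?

24

With the dependency in place, W6→W9→W12 = 8+9+8 = 25 sets the finish at 25 weeks.
Without W6→W9, W9's earliest start moves from 8 to 7.
The longest chain is now W4→W9→W12 = 7+9+8 = 24, so the project takes 24 weeks.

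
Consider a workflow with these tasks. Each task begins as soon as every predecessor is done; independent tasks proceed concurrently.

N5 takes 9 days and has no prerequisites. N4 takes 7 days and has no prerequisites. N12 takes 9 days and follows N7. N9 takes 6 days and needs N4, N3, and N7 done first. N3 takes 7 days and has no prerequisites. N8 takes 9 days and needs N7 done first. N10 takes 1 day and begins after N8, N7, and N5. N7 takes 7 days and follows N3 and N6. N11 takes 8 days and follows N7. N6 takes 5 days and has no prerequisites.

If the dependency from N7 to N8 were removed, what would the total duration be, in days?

23

With the dependency in place, N3→N7→N8→N10 = 7+7+9+1 = 24 sets the finish at 24 days.
Without N7→N8, N8's earliest start moves from 14 to 0.
The longest chain is now N3→N7→N12 = 7+7+9 = 23, so the project takes 23 days.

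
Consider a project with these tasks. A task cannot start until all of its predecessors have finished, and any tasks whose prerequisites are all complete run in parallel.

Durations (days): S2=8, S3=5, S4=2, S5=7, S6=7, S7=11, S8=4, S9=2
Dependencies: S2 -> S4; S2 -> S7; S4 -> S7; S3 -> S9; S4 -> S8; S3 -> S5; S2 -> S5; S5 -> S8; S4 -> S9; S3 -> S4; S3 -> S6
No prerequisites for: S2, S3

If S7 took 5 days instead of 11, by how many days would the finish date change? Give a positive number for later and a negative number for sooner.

The binding path is S2→S4→S7 = 8+2+11 = 21; finish at 21 days.
Since S7 is critical, the -6 change carries straight to that chain (now 15 days).
The binding chain switches to S2→S5→S8 = 8+7+4 = 19; finish 19 days.
Change in finish: 19 − 21 = -2 days.

-2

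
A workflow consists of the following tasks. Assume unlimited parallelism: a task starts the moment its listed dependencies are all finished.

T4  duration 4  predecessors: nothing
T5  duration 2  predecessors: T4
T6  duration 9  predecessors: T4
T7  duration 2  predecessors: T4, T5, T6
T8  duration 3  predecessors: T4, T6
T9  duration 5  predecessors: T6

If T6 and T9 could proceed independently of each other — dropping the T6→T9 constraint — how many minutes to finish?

16

With the dependency in place, T4→T6→T9 = 4+9+5 = 18 sets the finish at 18 minutes.
Without T6→T9, T9's earliest start moves from 13 to 0.
New critical path: T4→T6→T8 = 4+9+3 = 16 ⇒ 16 minutes.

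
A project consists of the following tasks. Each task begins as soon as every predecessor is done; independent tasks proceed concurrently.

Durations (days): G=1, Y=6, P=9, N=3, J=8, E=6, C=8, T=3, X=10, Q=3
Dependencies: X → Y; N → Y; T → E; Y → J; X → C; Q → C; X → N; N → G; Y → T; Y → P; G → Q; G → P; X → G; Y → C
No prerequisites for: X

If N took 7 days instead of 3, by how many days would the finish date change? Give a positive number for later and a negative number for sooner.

4

Critical path before the change: X→N→Y→T→E = 10+3+6+3+6 = 28 giving 28 days.
Since N is critical, the +4 change carries straight to that chain (now 32 days).
No other chain overtakes it, so the finish is 32 days.
Change in finish: 32 − 28 = +4 days.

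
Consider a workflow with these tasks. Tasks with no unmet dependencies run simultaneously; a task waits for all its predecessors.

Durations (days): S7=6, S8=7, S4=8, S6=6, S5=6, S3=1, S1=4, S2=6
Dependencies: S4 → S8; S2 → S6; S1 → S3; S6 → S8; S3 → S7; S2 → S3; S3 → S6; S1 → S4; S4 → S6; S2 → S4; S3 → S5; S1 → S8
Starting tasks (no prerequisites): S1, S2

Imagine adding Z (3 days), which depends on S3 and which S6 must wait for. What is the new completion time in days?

27

Originally the schedule takes 27 days.
With Z inserted, S6 now waits for max(S3, S2, S4, Z).
New critical path: S2→S4→S6→S8 = 6+8+6+7 = 27 ⇒ 27 days.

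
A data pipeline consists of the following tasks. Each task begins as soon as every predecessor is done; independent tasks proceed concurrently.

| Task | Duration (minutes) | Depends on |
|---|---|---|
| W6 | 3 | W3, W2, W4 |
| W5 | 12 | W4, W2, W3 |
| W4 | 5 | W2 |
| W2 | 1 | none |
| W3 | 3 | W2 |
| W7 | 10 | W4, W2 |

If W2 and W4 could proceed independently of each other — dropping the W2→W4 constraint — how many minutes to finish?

17

Original critical path: W2→W4→W5 = 1+5+12 = 18 ⇒ 18 minutes.
Without W2→W4, W4's earliest start moves from 1 to 0.
New critical path: W4→W5 = 5+12 = 17 ⇒ 17 minutes.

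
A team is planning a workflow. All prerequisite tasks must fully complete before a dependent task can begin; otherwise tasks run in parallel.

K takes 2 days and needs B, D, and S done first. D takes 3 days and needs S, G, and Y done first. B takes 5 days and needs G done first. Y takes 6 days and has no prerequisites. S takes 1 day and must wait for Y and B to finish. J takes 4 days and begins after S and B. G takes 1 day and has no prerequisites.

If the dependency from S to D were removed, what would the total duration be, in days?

11

Original critical path: G→B→S→D→K = 1+5+1+3+2 = 12 ⇒ 12 days.
Without S→D, D's earliest start moves from 7 to 6.
New critical path: G→B→S→J = 1+5+1+4 = 11 ⇒ 11 days.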